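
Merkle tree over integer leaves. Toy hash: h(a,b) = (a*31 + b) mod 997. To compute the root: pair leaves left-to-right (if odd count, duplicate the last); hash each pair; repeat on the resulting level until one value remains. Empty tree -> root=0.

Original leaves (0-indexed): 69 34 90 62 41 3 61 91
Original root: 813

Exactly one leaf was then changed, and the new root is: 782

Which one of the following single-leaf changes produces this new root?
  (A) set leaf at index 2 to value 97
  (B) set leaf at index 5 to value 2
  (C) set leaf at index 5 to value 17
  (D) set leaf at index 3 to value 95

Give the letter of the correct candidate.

Original leaves: [69, 34, 90, 62, 41, 3, 61, 91]
Target new root: 782
Try each candidate change and compute the resulting root:
Candidate A: set leaf[2] = 97 -> leaves = [69, 34, 97, 62, 41, 3, 61, 91]
  L0: [69, 34, 97, 62, 41, 3, 61, 91]
  L1: h(69,34)=(69*31+34)%997=179 h(97,62)=(97*31+62)%997=78 h(41,3)=(41*31+3)%997=277 h(61,91)=(61*31+91)%997=985 -> [179, 78, 277, 985]
  L2: h(179,78)=(179*31+78)%997=642 h(277,985)=(277*31+985)%997=599 -> [642, 599]
  L3: h(642,599)=(642*31+599)%997=561 -> [561]
  root = 561 != target 782
Candidate B: set leaf[5] = 2 -> leaves = [69, 34, 90, 62, 41, 2, 61, 91]
  L0: [69, 34, 90, 62, 41, 2, 61, 91]
  L1: h(69,34)=(69*31+34)%997=179 h(90,62)=(90*31+62)%997=858 h(41,2)=(41*31+2)%997=276 h(61,91)=(61*31+91)%997=985 -> [179, 858, 276, 985]
  L2: h(179,858)=(179*31+858)%997=425 h(276,985)=(276*31+985)%997=568 -> [425, 568]
  L3: h(425,568)=(425*31+568)%997=782 -> [782]
  root = 782 == target 782  ** MATCH **
Candidate C: set leaf[5] = 17 -> leaves = [69, 34, 90, 62, 41, 17, 61, 91]
  L0: [69, 34, 90, 62, 41, 17, 61, 91]
  L1: h(69,34)=(69*31+34)%997=179 h(90,62)=(90*31+62)%997=858 h(41,17)=(41*31+17)%997=291 h(61,91)=(61*31+91)%997=985 -> [179, 858, 291, 985]
  L2: h(179,858)=(179*31+858)%997=425 h(291,985)=(291*31+985)%997=36 -> [425, 36]
  L3: h(425,36)=(425*31+36)%997=250 -> [250]
  root = 250 != target 782
Candidate D: set leaf[3] = 95 -> leaves = [69, 34, 90, 95, 41, 3, 61, 91]
  L0: [69, 34, 90, 95, 41, 3, 61, 91]
  L1: h(69,34)=(69*31+34)%997=179 h(90,95)=(90*31+95)%997=891 h(41,3)=(41*31+3)%997=277 h(61,91)=(61*31+91)%997=985 -> [179, 891, 277, 985]
  L2: h(179,891)=(179*31+891)%997=458 h(277,985)=(277*31+985)%997=599 -> [458, 599]
  L3: h(458,599)=(458*31+599)%997=839 -> [839]
  root = 839 != target 782
Candidate B produces the target root.

Answer: B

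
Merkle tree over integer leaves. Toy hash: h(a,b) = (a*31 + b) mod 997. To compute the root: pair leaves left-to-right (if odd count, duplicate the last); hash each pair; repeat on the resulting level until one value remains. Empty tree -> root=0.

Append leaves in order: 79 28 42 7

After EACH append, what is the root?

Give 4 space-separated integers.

Answer: 79 483 365 330

Derivation:
After append 79 (leaves=[79]):
  L0: [79]
  root=79
After append 28 (leaves=[79, 28]):
  L0: [79, 28]
  L1: h(79,28)=(79*31+28)%997=483 -> [483]
  root=483
After append 42 (leaves=[79, 28, 42]):
  L0: [79, 28, 42]
  L1: h(79,28)=(79*31+28)%997=483 h(42,42)=(42*31+42)%997=347 -> [483, 347]
  L2: h(483,347)=(483*31+347)%997=365 -> [365]
  root=365
After append 7 (leaves=[79, 28, 42, 7]):
  L0: [79, 28, 42, 7]
  L1: h(79,28)=(79*31+28)%997=483 h(42,7)=(42*31+7)%997=312 -> [483, 312]
  L2: h(483,312)=(483*31+312)%997=330 -> [330]
  root=330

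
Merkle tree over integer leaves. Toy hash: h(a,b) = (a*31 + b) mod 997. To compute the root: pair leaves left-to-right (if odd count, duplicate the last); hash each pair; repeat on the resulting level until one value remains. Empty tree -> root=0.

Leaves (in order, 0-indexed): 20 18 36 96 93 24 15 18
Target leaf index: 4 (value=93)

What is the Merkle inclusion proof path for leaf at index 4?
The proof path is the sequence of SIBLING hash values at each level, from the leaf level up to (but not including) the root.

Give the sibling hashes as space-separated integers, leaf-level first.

L0 (leaves): [20, 18, 36, 96, 93, 24, 15, 18], target index=4
L1: h(20,18)=(20*31+18)%997=638 [pair 0] h(36,96)=(36*31+96)%997=215 [pair 1] h(93,24)=(93*31+24)%997=913 [pair 2] h(15,18)=(15*31+18)%997=483 [pair 3] -> [638, 215, 913, 483]
  Sibling for proof at L0: 24
L2: h(638,215)=(638*31+215)%997=53 [pair 0] h(913,483)=(913*31+483)%997=870 [pair 1] -> [53, 870]
  Sibling for proof at L1: 483
L3: h(53,870)=(53*31+870)%997=519 [pair 0] -> [519]
  Sibling for proof at L2: 53
Root: 519
Proof path (sibling hashes from leaf to root): [24, 483, 53]

Answer: 24 483 53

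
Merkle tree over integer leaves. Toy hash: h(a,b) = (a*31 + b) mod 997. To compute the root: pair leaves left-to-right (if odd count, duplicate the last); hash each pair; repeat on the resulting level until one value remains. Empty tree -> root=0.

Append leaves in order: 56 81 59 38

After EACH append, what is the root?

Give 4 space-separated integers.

Answer: 56 820 389 368

Derivation:
After append 56 (leaves=[56]):
  L0: [56]
  root=56
After append 81 (leaves=[56, 81]):
  L0: [56, 81]
  L1: h(56,81)=(56*31+81)%997=820 -> [820]
  root=820
After append 59 (leaves=[56, 81, 59]):
  L0: [56, 81, 59]
  L1: h(56,81)=(56*31+81)%997=820 h(59,59)=(59*31+59)%997=891 -> [820, 891]
  L2: h(820,891)=(820*31+891)%997=389 -> [389]
  root=389
After append 38 (leaves=[56, 81, 59, 38]):
  L0: [56, 81, 59, 38]
  L1: h(56,81)=(56*31+81)%997=820 h(59,38)=(59*31+38)%997=870 -> [820, 870]
  L2: h(820,870)=(820*31+870)%997=368 -> [368]
  root=368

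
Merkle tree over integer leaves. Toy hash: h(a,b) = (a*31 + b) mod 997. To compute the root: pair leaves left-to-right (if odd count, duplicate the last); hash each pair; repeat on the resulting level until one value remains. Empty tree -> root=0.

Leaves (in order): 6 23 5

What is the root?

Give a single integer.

Answer: 657

Derivation:
L0: [6, 23, 5]
L1: h(6,23)=(6*31+23)%997=209 h(5,5)=(5*31+5)%997=160 -> [209, 160]
L2: h(209,160)=(209*31+160)%997=657 -> [657]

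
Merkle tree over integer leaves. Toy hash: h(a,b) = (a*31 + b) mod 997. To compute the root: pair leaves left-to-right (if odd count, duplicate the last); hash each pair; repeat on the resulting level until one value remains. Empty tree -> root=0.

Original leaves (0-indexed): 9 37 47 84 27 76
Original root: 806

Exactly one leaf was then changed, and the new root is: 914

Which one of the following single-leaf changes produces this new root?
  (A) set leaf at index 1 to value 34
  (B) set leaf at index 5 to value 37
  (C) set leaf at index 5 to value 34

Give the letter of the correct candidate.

Answer: A

Derivation:
Original leaves: [9, 37, 47, 84, 27, 76]
Target new root: 914
Try each candidate change and compute the resulting root:
Candidate A: set leaf[1] = 34 -> leaves = [9, 34, 47, 84, 27, 76]
  L0: [9, 34, 47, 84, 27, 76]
  L1: h(9,34)=(9*31+34)%997=313 h(47,84)=(47*31+84)%997=544 h(27,76)=(27*31+76)%997=913 -> [313, 544, 913]
  L2: h(313,544)=(313*31+544)%997=277 h(913,913)=(913*31+913)%997=303 -> [277, 303]
  L3: h(277,303)=(277*31+303)%997=914 -> [914]
  root = 914 == target 914  ** MATCH **
Candidate B: set leaf[5] = 37 -> leaves = [9, 37, 47, 84, 27, 37]
  L0: [9, 37, 47, 84, 27, 37]
  L1: h(9,37)=(9*31+37)%997=316 h(47,84)=(47*31+84)%997=544 h(27,37)=(27*31+37)%997=874 -> [316, 544, 874]
  L2: h(316,544)=(316*31+544)%997=370 h(874,874)=(874*31+874)%997=52 -> [370, 52]
  L3: h(370,52)=(370*31+52)%997=555 -> [555]
  root = 555 != target 914
Candidate C: set leaf[5] = 34 -> leaves = [9, 37, 47, 84, 27, 34]
  L0: [9, 37, 47, 84, 27, 34]
  L1: h(9,37)=(9*31+37)%997=316 h(47,84)=(47*31+84)%997=544 h(27,34)=(27*31+34)%997=871 -> [316, 544, 871]
  L2: h(316,544)=(316*31+544)%997=370 h(871,871)=(871*31+871)%997=953 -> [370, 953]
  L3: h(370,953)=(370*31+953)%997=459 -> [459]
  root = 459 != target 914
Candidate A produces the target root.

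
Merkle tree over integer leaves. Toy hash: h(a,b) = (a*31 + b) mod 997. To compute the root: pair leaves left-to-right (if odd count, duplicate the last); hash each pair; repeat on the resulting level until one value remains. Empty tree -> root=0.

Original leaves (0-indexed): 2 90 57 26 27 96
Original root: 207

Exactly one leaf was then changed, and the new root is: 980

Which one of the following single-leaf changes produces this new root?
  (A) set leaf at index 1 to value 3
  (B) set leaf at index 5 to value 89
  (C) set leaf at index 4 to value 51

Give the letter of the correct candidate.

Answer: B

Derivation:
Original leaves: [2, 90, 57, 26, 27, 96]
Target new root: 980
Try each candidate change and compute the resulting root:
Candidate A: set leaf[1] = 3 -> leaves = [2, 3, 57, 26, 27, 96]
  L0: [2, 3, 57, 26, 27, 96]
  L1: h(2,3)=(2*31+3)%997=65 h(57,26)=(57*31+26)%997=796 h(27,96)=(27*31+96)%997=933 -> [65, 796, 933]
  L2: h(65,796)=(65*31+796)%997=817 h(933,933)=(933*31+933)%997=943 -> [817, 943]
  L3: h(817,943)=(817*31+943)%997=348 -> [348]
  root = 348 != target 980
Candidate B: set leaf[5] = 89 -> leaves = [2, 90, 57, 26, 27, 89]
  L0: [2, 90, 57, 26, 27, 89]
  L1: h(2,90)=(2*31+90)%997=152 h(57,26)=(57*31+26)%997=796 h(27,89)=(27*31+89)%997=926 -> [152, 796, 926]
  L2: h(152,796)=(152*31+796)%997=523 h(926,926)=(926*31+926)%997=719 -> [523, 719]
  L3: h(523,719)=(523*31+719)%997=980 -> [980]
  root = 980 == target 980  ** MATCH **
Candidate C: set leaf[4] = 51 -> leaves = [2, 90, 57, 26, 51, 96]
  L0: [2, 90, 57, 26, 51, 96]
  L1: h(2,90)=(2*31+90)%997=152 h(57,26)=(57*31+26)%997=796 h(51,96)=(51*31+96)%997=680 -> [152, 796, 680]
  L2: h(152,796)=(152*31+796)%997=523 h(680,680)=(680*31+680)%997=823 -> [523, 823]
  L3: h(523,823)=(523*31+823)%997=87 -> [87]
  root = 87 != target 980
Candidate B produces the target root.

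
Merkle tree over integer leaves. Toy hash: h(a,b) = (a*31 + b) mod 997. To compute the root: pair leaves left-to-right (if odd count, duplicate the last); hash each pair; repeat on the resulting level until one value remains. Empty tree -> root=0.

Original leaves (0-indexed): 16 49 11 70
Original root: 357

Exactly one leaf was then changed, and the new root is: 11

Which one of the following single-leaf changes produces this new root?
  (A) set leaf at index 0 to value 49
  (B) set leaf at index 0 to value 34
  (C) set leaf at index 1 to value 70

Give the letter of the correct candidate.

Answer: C

Derivation:
Original leaves: [16, 49, 11, 70]
Target new root: 11
Try each candidate change and compute the resulting root:
Candidate A: set leaf[0] = 49 -> leaves = [49, 49, 11, 70]
  L0: [49, 49, 11, 70]
  L1: h(49,49)=(49*31+49)%997=571 h(11,70)=(11*31+70)%997=411 -> [571, 411]
  L2: h(571,411)=(571*31+411)%997=166 -> [166]
  root = 166 != target 11
Candidate B: set leaf[0] = 34 -> leaves = [34, 49, 11, 70]
  L0: [34, 49, 11, 70]
  L1: h(34,49)=(34*31+49)%997=106 h(11,70)=(11*31+70)%997=411 -> [106, 411]
  L2: h(106,411)=(106*31+411)%997=706 -> [706]
  root = 706 != target 11
Candidate C: set leaf[1] = 70 -> leaves = [16, 70, 11, 70]
  L0: [16, 70, 11, 70]
  L1: h(16,70)=(16*31+70)%997=566 h(11,70)=(11*31+70)%997=411 -> [566, 411]
  L2: h(566,411)=(566*31+411)%997=11 -> [11]
  root = 11 == target 11  ** MATCH **
Candidate C produces the target root.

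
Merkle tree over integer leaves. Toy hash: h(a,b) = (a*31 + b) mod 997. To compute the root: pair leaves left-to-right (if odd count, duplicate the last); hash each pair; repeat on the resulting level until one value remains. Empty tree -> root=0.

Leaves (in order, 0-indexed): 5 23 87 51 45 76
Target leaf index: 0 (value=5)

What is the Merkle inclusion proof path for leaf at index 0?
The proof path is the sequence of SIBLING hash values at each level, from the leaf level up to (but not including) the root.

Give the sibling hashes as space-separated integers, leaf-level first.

L0 (leaves): [5, 23, 87, 51, 45, 76], target index=0
L1: h(5,23)=(5*31+23)%997=178 [pair 0] h(87,51)=(87*31+51)%997=754 [pair 1] h(45,76)=(45*31+76)%997=474 [pair 2] -> [178, 754, 474]
  Sibling for proof at L0: 23
L2: h(178,754)=(178*31+754)%997=290 [pair 0] h(474,474)=(474*31+474)%997=213 [pair 1] -> [290, 213]
  Sibling for proof at L1: 754
L3: h(290,213)=(290*31+213)%997=230 [pair 0] -> [230]
  Sibling for proof at L2: 213
Root: 230
Proof path (sibling hashes from leaf to root): [23, 754, 213]

Answer: 23 754 213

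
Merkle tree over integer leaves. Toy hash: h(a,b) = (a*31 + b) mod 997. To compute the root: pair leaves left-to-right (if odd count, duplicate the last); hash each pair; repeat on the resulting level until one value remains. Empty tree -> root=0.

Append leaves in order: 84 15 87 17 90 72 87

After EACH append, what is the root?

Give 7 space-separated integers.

After append 84 (leaves=[84]):
  L0: [84]
  root=84
After append 15 (leaves=[84, 15]):
  L0: [84, 15]
  L1: h(84,15)=(84*31+15)%997=625 -> [625]
  root=625
After append 87 (leaves=[84, 15, 87]):
  L0: [84, 15, 87]
  L1: h(84,15)=(84*31+15)%997=625 h(87,87)=(87*31+87)%997=790 -> [625, 790]
  L2: h(625,790)=(625*31+790)%997=225 -> [225]
  root=225
After append 17 (leaves=[84, 15, 87, 17]):
  L0: [84, 15, 87, 17]
  L1: h(84,15)=(84*31+15)%997=625 h(87,17)=(87*31+17)%997=720 -> [625, 720]
  L2: h(625,720)=(625*31+720)%997=155 -> [155]
  root=155
After append 90 (leaves=[84, 15, 87, 17, 90]):
  L0: [84, 15, 87, 17, 90]
  L1: h(84,15)=(84*31+15)%997=625 h(87,17)=(87*31+17)%997=720 h(90,90)=(90*31+90)%997=886 -> [625, 720, 886]
  L2: h(625,720)=(625*31+720)%997=155 h(886,886)=(886*31+886)%997=436 -> [155, 436]
  L3: h(155,436)=(155*31+436)%997=256 -> [256]
  root=256
After append 72 (leaves=[84, 15, 87, 17, 90, 72]):
  L0: [84, 15, 87, 17, 90, 72]
  L1: h(84,15)=(84*31+15)%997=625 h(87,17)=(87*31+17)%997=720 h(90,72)=(90*31+72)%997=868 -> [625, 720, 868]
  L2: h(625,720)=(625*31+720)%997=155 h(868,868)=(868*31+868)%997=857 -> [155, 857]
  L3: h(155,857)=(155*31+857)%997=677 -> [677]
  root=677
After append 87 (leaves=[84, 15, 87, 17, 90, 72, 87]):
  L0: [84, 15, 87, 17, 90, 72, 87]
  L1: h(84,15)=(84*31+15)%997=625 h(87,17)=(87*31+17)%997=720 h(90,72)=(90*31+72)%997=868 h(87,87)=(87*31+87)%997=790 -> [625, 720, 868, 790]
  L2: h(625,720)=(625*31+720)%997=155 h(868,790)=(868*31+790)%997=779 -> [155, 779]
  L3: h(155,779)=(155*31+779)%997=599 -> [599]
  root=599

Answer: 84 625 225 155 256 677 599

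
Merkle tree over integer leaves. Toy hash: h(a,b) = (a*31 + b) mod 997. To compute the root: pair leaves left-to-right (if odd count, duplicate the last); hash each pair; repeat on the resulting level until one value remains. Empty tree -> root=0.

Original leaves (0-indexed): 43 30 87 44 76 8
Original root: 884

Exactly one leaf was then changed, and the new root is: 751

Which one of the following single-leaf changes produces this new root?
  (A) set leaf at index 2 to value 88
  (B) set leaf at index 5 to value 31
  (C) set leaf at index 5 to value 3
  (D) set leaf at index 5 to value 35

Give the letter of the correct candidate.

Original leaves: [43, 30, 87, 44, 76, 8]
Target new root: 751
Try each candidate change and compute the resulting root:
Candidate A: set leaf[2] = 88 -> leaves = [43, 30, 88, 44, 76, 8]
  L0: [43, 30, 88, 44, 76, 8]
  L1: h(43,30)=(43*31+30)%997=366 h(88,44)=(88*31+44)%997=778 h(76,8)=(76*31+8)%997=370 -> [366, 778, 370]
  L2: h(366,778)=(366*31+778)%997=160 h(370,370)=(370*31+370)%997=873 -> [160, 873]
  L3: h(160,873)=(160*31+873)%997=848 -> [848]
  root = 848 != target 751
Candidate B: set leaf[5] = 31 -> leaves = [43, 30, 87, 44, 76, 31]
  L0: [43, 30, 87, 44, 76, 31]
  L1: h(43,30)=(43*31+30)%997=366 h(87,44)=(87*31+44)%997=747 h(76,31)=(76*31+31)%997=393 -> [366, 747, 393]
  L2: h(366,747)=(366*31+747)%997=129 h(393,393)=(393*31+393)%997=612 -> [129, 612]
  L3: h(129,612)=(129*31+612)%997=623 -> [623]
  root = 623 != target 751
Candidate C: set leaf[5] = 3 -> leaves = [43, 30, 87, 44, 76, 3]
  L0: [43, 30, 87, 44, 76, 3]
  L1: h(43,30)=(43*31+30)%997=366 h(87,44)=(87*31+44)%997=747 h(76,3)=(76*31+3)%997=365 -> [366, 747, 365]
  L2: h(366,747)=(366*31+747)%997=129 h(365,365)=(365*31+365)%997=713 -> [129, 713]
  L3: h(129,713)=(129*31+713)%997=724 -> [724]
  root = 724 != target 751
Candidate D: set leaf[5] = 35 -> leaves = [43, 30, 87, 44, 76, 35]
  L0: [43, 30, 87, 44, 76, 35]
  L1: h(43,30)=(43*31+30)%997=366 h(87,44)=(87*31+44)%997=747 h(76,35)=(76*31+35)%997=397 -> [366, 747, 397]
  L2: h(366,747)=(366*31+747)%997=129 h(397,397)=(397*31+397)%997=740 -> [129, 740]
  L3: h(129,740)=(129*31+740)%997=751 -> [751]
  root = 751 == target 751  ** MATCH **
Candidate D produces the target root.

Answer: D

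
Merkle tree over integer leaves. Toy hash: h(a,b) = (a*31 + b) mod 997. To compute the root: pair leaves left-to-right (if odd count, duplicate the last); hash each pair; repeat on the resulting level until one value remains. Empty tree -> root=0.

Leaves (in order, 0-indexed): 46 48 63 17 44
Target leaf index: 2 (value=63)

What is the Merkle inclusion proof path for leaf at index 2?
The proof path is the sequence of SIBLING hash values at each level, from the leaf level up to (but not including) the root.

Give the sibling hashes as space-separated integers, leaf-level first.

L0 (leaves): [46, 48, 63, 17, 44], target index=2
L1: h(46,48)=(46*31+48)%997=477 [pair 0] h(63,17)=(63*31+17)%997=973 [pair 1] h(44,44)=(44*31+44)%997=411 [pair 2] -> [477, 973, 411]
  Sibling for proof at L0: 17
L2: h(477,973)=(477*31+973)%997=805 [pair 0] h(411,411)=(411*31+411)%997=191 [pair 1] -> [805, 191]
  Sibling for proof at L1: 477
L3: h(805,191)=(805*31+191)%997=221 [pair 0] -> [221]
  Sibling for proof at L2: 191
Root: 221
Proof path (sibling hashes from leaf to root): [17, 477, 191]

Answer: 17 477 191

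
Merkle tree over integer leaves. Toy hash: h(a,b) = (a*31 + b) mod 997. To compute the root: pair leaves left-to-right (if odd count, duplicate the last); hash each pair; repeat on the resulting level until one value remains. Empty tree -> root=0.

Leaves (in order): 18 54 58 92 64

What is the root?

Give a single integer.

Answer: 400

Derivation:
L0: [18, 54, 58, 92, 64]
L1: h(18,54)=(18*31+54)%997=612 h(58,92)=(58*31+92)%997=893 h(64,64)=(64*31+64)%997=54 -> [612, 893, 54]
L2: h(612,893)=(612*31+893)%997=922 h(54,54)=(54*31+54)%997=731 -> [922, 731]
L3: h(922,731)=(922*31+731)%997=400 -> [400]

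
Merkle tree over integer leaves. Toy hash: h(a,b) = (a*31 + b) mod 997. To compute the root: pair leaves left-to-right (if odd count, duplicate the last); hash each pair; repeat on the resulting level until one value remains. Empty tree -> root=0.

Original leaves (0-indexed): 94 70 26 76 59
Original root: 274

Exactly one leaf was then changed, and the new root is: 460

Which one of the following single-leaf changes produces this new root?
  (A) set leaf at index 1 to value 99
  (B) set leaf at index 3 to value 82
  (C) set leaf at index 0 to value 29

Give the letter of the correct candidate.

Original leaves: [94, 70, 26, 76, 59]
Target new root: 460
Try each candidate change and compute the resulting root:
Candidate A: set leaf[1] = 99 -> leaves = [94, 99, 26, 76, 59]
  L0: [94, 99, 26, 76, 59]
  L1: h(94,99)=(94*31+99)%997=22 h(26,76)=(26*31+76)%997=882 h(59,59)=(59*31+59)%997=891 -> [22, 882, 891]
  L2: h(22,882)=(22*31+882)%997=567 h(891,891)=(891*31+891)%997=596 -> [567, 596]
  L3: h(567,596)=(567*31+596)%997=227 -> [227]
  root = 227 != target 460
Candidate B: set leaf[3] = 82 -> leaves = [94, 70, 26, 82, 59]
  L0: [94, 70, 26, 82, 59]
  L1: h(94,70)=(94*31+70)%997=990 h(26,82)=(26*31+82)%997=888 h(59,59)=(59*31+59)%997=891 -> [990, 888, 891]
  L2: h(990,888)=(990*31+888)%997=671 h(891,891)=(891*31+891)%997=596 -> [671, 596]
  L3: h(671,596)=(671*31+596)%997=460 -> [460]
  root = 460 == target 460  ** MATCH **
Candidate C: set leaf[0] = 29 -> leaves = [29, 70, 26, 76, 59]
  L0: [29, 70, 26, 76, 59]
  L1: h(29,70)=(29*31+70)%997=969 h(26,76)=(26*31+76)%997=882 h(59,59)=(59*31+59)%997=891 -> [969, 882, 891]
  L2: h(969,882)=(969*31+882)%997=14 h(891,891)=(891*31+891)%997=596 -> [14, 596]
  L3: h(14,596)=(14*31+596)%997=33 -> [33]
  root = 33 != target 460
Candidate B produces the target root.

Answer: B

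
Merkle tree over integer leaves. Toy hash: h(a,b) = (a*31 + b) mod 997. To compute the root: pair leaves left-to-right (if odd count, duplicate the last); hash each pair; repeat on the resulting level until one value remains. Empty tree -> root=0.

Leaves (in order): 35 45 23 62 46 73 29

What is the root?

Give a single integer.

L0: [35, 45, 23, 62, 46, 73, 29]
L1: h(35,45)=(35*31+45)%997=133 h(23,62)=(23*31+62)%997=775 h(46,73)=(46*31+73)%997=502 h(29,29)=(29*31+29)%997=928 -> [133, 775, 502, 928]
L2: h(133,775)=(133*31+775)%997=910 h(502,928)=(502*31+928)%997=538 -> [910, 538]
L3: h(910,538)=(910*31+538)%997=832 -> [832]

Answer: 832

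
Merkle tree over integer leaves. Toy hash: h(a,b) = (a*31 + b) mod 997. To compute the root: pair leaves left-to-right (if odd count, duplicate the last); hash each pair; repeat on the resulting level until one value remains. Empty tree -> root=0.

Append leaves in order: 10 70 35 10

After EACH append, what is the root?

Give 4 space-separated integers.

Answer: 10 380 936 911

Derivation:
After append 10 (leaves=[10]):
  L0: [10]
  root=10
After append 70 (leaves=[10, 70]):
  L0: [10, 70]
  L1: h(10,70)=(10*31+70)%997=380 -> [380]
  root=380
After append 35 (leaves=[10, 70, 35]):
  L0: [10, 70, 35]
  L1: h(10,70)=(10*31+70)%997=380 h(35,35)=(35*31+35)%997=123 -> [380, 123]
  L2: h(380,123)=(380*31+123)%997=936 -> [936]
  root=936
After append 10 (leaves=[10, 70, 35, 10]):
  L0: [10, 70, 35, 10]
  L1: h(10,70)=(10*31+70)%997=380 h(35,10)=(35*31+10)%997=98 -> [380, 98]
  L2: h(380,98)=(380*31+98)%997=911 -> [911]
  root=911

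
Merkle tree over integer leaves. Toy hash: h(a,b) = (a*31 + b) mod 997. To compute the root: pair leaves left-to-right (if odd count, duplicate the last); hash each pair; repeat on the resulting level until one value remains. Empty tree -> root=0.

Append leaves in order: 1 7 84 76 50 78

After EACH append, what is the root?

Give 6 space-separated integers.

After append 1 (leaves=[1]):
  L0: [1]
  root=1
After append 7 (leaves=[1, 7]):
  L0: [1, 7]
  L1: h(1,7)=(1*31+7)%997=38 -> [38]
  root=38
After append 84 (leaves=[1, 7, 84]):
  L0: [1, 7, 84]
  L1: h(1,7)=(1*31+7)%997=38 h(84,84)=(84*31+84)%997=694 -> [38, 694]
  L2: h(38,694)=(38*31+694)%997=875 -> [875]
  root=875
After append 76 (leaves=[1, 7, 84, 76]):
  L0: [1, 7, 84, 76]
  L1: h(1,7)=(1*31+7)%997=38 h(84,76)=(84*31+76)%997=686 -> [38, 686]
  L2: h(38,686)=(38*31+686)%997=867 -> [867]
  root=867
After append 50 (leaves=[1, 7, 84, 76, 50]):
  L0: [1, 7, 84, 76, 50]
  L1: h(1,7)=(1*31+7)%997=38 h(84,76)=(84*31+76)%997=686 h(50,50)=(50*31+50)%997=603 -> [38, 686, 603]
  L2: h(38,686)=(38*31+686)%997=867 h(603,603)=(603*31+603)%997=353 -> [867, 353]
  L3: h(867,353)=(867*31+353)%997=311 -> [311]
  root=311
After append 78 (leaves=[1, 7, 84, 76, 50, 78]):
  L0: [1, 7, 84, 76, 50, 78]
  L1: h(1,7)=(1*31+7)%997=38 h(84,76)=(84*31+76)%997=686 h(50,78)=(50*31+78)%997=631 -> [38, 686, 631]
  L2: h(38,686)=(38*31+686)%997=867 h(631,631)=(631*31+631)%997=252 -> [867, 252]
  L3: h(867,252)=(867*31+252)%997=210 -> [210]
  root=210

Answer: 1 38 875 867 311 210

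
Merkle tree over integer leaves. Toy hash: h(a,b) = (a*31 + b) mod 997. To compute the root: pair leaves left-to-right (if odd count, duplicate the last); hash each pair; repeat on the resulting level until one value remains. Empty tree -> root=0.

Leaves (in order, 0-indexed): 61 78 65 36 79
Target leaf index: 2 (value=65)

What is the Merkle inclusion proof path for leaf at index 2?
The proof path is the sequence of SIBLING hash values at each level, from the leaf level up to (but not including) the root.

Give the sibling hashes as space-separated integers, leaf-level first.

Answer: 36 972 139

Derivation:
L0 (leaves): [61, 78, 65, 36, 79], target index=2
L1: h(61,78)=(61*31+78)%997=972 [pair 0] h(65,36)=(65*31+36)%997=57 [pair 1] h(79,79)=(79*31+79)%997=534 [pair 2] -> [972, 57, 534]
  Sibling for proof at L0: 36
L2: h(972,57)=(972*31+57)%997=279 [pair 0] h(534,534)=(534*31+534)%997=139 [pair 1] -> [279, 139]
  Sibling for proof at L1: 972
L3: h(279,139)=(279*31+139)%997=812 [pair 0] -> [812]
  Sibling for proof at L2: 139
Root: 812
Proof path (sibling hashes from leaf to root): [36, 972, 139]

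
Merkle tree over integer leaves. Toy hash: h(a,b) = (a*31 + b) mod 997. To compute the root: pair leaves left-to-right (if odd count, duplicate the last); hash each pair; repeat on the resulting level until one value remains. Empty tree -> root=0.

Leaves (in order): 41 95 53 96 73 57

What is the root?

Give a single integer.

Answer: 210

Derivation:
L0: [41, 95, 53, 96, 73, 57]
L1: h(41,95)=(41*31+95)%997=369 h(53,96)=(53*31+96)%997=742 h(73,57)=(73*31+57)%997=326 -> [369, 742, 326]
L2: h(369,742)=(369*31+742)%997=217 h(326,326)=(326*31+326)%997=462 -> [217, 462]
L3: h(217,462)=(217*31+462)%997=210 -> [210]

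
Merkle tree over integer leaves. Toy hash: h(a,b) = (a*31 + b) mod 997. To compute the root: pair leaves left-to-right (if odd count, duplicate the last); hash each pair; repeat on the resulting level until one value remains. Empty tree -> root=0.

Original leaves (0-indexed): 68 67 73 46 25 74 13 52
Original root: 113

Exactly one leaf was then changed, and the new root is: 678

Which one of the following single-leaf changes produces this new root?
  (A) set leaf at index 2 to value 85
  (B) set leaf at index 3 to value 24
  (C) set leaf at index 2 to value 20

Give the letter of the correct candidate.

Original leaves: [68, 67, 73, 46, 25, 74, 13, 52]
Target new root: 678
Try each candidate change and compute the resulting root:
Candidate A: set leaf[2] = 85 -> leaves = [68, 67, 85, 46, 25, 74, 13, 52]
  L0: [68, 67, 85, 46, 25, 74, 13, 52]
  L1: h(68,67)=(68*31+67)%997=181 h(85,46)=(85*31+46)%997=687 h(25,74)=(25*31+74)%997=849 h(13,52)=(13*31+52)%997=455 -> [181, 687, 849, 455]
  L2: h(181,687)=(181*31+687)%997=316 h(849,455)=(849*31+455)%997=852 -> [316, 852]
  L3: h(316,852)=(316*31+852)%997=678 -> [678]
  root = 678 == target 678  ** MATCH **
Candidate B: set leaf[3] = 24 -> leaves = [68, 67, 73, 24, 25, 74, 13, 52]
  L0: [68, 67, 73, 24, 25, 74, 13, 52]
  L1: h(68,67)=(68*31+67)%997=181 h(73,24)=(73*31+24)%997=293 h(25,74)=(25*31+74)%997=849 h(13,52)=(13*31+52)%997=455 -> [181, 293, 849, 455]
  L2: h(181,293)=(181*31+293)%997=919 h(849,455)=(849*31+455)%997=852 -> [919, 852]
  L3: h(919,852)=(919*31+852)%997=428 -> [428]
  root = 428 != target 678
Candidate C: set leaf[2] = 20 -> leaves = [68, 67, 20, 46, 25, 74, 13, 52]
  L0: [68, 67, 20, 46, 25, 74, 13, 52]
  L1: h(68,67)=(68*31+67)%997=181 h(20,46)=(20*31+46)%997=666 h(25,74)=(25*31+74)%997=849 h(13,52)=(13*31+52)%997=455 -> [181, 666, 849, 455]
  L2: h(181,666)=(181*31+666)%997=295 h(849,455)=(849*31+455)%997=852 -> [295, 852]
  L3: h(295,852)=(295*31+852)%997=27 -> [27]
  root = 27 != target 678
Candidate A produces the target root.

Answer: A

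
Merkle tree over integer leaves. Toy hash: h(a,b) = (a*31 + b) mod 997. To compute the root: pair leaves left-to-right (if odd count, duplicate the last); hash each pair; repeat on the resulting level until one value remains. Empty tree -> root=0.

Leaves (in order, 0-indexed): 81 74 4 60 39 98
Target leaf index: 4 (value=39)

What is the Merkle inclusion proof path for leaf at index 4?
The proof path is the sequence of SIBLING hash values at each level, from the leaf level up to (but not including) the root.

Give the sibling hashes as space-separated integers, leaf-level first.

Answer: 98 310 559

Derivation:
L0 (leaves): [81, 74, 4, 60, 39, 98], target index=4
L1: h(81,74)=(81*31+74)%997=591 [pair 0] h(4,60)=(4*31+60)%997=184 [pair 1] h(39,98)=(39*31+98)%997=310 [pair 2] -> [591, 184, 310]
  Sibling for proof at L0: 98
L2: h(591,184)=(591*31+184)%997=559 [pair 0] h(310,310)=(310*31+310)%997=947 [pair 1] -> [559, 947]
  Sibling for proof at L1: 310
L3: h(559,947)=(559*31+947)%997=330 [pair 0] -> [330]
  Sibling for proof at L2: 559
Root: 330
Proof path (sibling hashes from leaf to root): [98, 310, 559]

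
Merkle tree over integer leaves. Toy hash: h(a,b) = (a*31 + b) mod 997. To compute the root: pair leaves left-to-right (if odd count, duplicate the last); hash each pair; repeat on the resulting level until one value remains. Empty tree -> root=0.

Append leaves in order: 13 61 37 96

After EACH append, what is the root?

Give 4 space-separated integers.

After append 13 (leaves=[13]):
  L0: [13]
  root=13
After append 61 (leaves=[13, 61]):
  L0: [13, 61]
  L1: h(13,61)=(13*31+61)%997=464 -> [464]
  root=464
After append 37 (leaves=[13, 61, 37]):
  L0: [13, 61, 37]
  L1: h(13,61)=(13*31+61)%997=464 h(37,37)=(37*31+37)%997=187 -> [464, 187]
  L2: h(464,187)=(464*31+187)%997=613 -> [613]
  root=613
After append 96 (leaves=[13, 61, 37, 96]):
  L0: [13, 61, 37, 96]
  L1: h(13,61)=(13*31+61)%997=464 h(37,96)=(37*31+96)%997=246 -> [464, 246]
  L2: h(464,246)=(464*31+246)%997=672 -> [672]
  root=672

Answer: 13 464 613 672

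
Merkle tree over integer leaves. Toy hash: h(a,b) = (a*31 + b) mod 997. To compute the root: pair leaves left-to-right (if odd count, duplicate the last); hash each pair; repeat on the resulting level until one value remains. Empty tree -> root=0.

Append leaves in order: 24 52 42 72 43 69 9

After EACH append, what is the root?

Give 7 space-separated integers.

After append 24 (leaves=[24]):
  L0: [24]
  root=24
After append 52 (leaves=[24, 52]):
  L0: [24, 52]
  L1: h(24,52)=(24*31+52)%997=796 -> [796]
  root=796
After append 42 (leaves=[24, 52, 42]):
  L0: [24, 52, 42]
  L1: h(24,52)=(24*31+52)%997=796 h(42,42)=(42*31+42)%997=347 -> [796, 347]
  L2: h(796,347)=(796*31+347)%997=98 -> [98]
  root=98
After append 72 (leaves=[24, 52, 42, 72]):
  L0: [24, 52, 42, 72]
  L1: h(24,52)=(24*31+52)%997=796 h(42,72)=(42*31+72)%997=377 -> [796, 377]
  L2: h(796,377)=(796*31+377)%997=128 -> [128]
  root=128
After append 43 (leaves=[24, 52, 42, 72, 43]):
  L0: [24, 52, 42, 72, 43]
  L1: h(24,52)=(24*31+52)%997=796 h(42,72)=(42*31+72)%997=377 h(43,43)=(43*31+43)%997=379 -> [796, 377, 379]
  L2: h(796,377)=(796*31+377)%997=128 h(379,379)=(379*31+379)%997=164 -> [128, 164]
  L3: h(128,164)=(128*31+164)%997=144 -> [144]
  root=144
After append 69 (leaves=[24, 52, 42, 72, 43, 69]):
  L0: [24, 52, 42, 72, 43, 69]
  L1: h(24,52)=(24*31+52)%997=796 h(42,72)=(42*31+72)%997=377 h(43,69)=(43*31+69)%997=405 -> [796, 377, 405]
  L2: h(796,377)=(796*31+377)%997=128 h(405,405)=(405*31+405)%997=996 -> [128, 996]
  L3: h(128,996)=(128*31+996)%997=976 -> [976]
  root=976
After append 9 (leaves=[24, 52, 42, 72, 43, 69, 9]):
  L0: [24, 52, 42, 72, 43, 69, 9]
  L1: h(24,52)=(24*31+52)%997=796 h(42,72)=(42*31+72)%997=377 h(43,69)=(43*31+69)%997=405 h(9,9)=(9*31+9)%997=288 -> [796, 377, 405, 288]
  L2: h(796,377)=(796*31+377)%997=128 h(405,288)=(405*31+288)%997=879 -> [128, 879]
  L3: h(128,879)=(128*31+879)%997=859 -> [859]
  root=859

Answer: 24 796 98 128 144 976 859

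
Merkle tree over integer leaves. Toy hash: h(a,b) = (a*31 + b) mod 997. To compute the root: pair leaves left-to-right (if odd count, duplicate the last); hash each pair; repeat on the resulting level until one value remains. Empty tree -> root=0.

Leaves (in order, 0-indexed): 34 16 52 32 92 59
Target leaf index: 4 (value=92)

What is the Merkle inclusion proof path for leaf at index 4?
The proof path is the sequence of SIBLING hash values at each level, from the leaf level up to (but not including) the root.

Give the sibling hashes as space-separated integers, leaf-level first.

L0 (leaves): [34, 16, 52, 32, 92, 59], target index=4
L1: h(34,16)=(34*31+16)%997=73 [pair 0] h(52,32)=(52*31+32)%997=647 [pair 1] h(92,59)=(92*31+59)%997=917 [pair 2] -> [73, 647, 917]
  Sibling for proof at L0: 59
L2: h(73,647)=(73*31+647)%997=916 [pair 0] h(917,917)=(917*31+917)%997=431 [pair 1] -> [916, 431]
  Sibling for proof at L1: 917
L3: h(916,431)=(916*31+431)%997=911 [pair 0] -> [911]
  Sibling for proof at L2: 916
Root: 911
Proof path (sibling hashes from leaf to root): [59, 917, 916]

Answer: 59 917 916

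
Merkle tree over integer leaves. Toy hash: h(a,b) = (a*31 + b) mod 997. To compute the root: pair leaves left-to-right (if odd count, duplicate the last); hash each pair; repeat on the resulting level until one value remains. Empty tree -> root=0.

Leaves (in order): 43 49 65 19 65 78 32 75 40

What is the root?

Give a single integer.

L0: [43, 49, 65, 19, 65, 78, 32, 75, 40]
L1: h(43,49)=(43*31+49)%997=385 h(65,19)=(65*31+19)%997=40 h(65,78)=(65*31+78)%997=99 h(32,75)=(32*31+75)%997=70 h(40,40)=(40*31+40)%997=283 -> [385, 40, 99, 70, 283]
L2: h(385,40)=(385*31+40)%997=11 h(99,70)=(99*31+70)%997=148 h(283,283)=(283*31+283)%997=83 -> [11, 148, 83]
L3: h(11,148)=(11*31+148)%997=489 h(83,83)=(83*31+83)%997=662 -> [489, 662]
L4: h(489,662)=(489*31+662)%997=866 -> [866]

Answer: 866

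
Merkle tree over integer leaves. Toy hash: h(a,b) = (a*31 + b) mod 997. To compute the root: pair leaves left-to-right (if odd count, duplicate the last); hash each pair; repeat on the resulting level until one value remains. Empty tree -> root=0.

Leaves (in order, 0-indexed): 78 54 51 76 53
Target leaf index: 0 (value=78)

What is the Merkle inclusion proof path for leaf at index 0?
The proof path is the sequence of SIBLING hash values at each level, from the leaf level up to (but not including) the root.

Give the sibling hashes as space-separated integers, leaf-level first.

Answer: 54 660 434

Derivation:
L0 (leaves): [78, 54, 51, 76, 53], target index=0
L1: h(78,54)=(78*31+54)%997=478 [pair 0] h(51,76)=(51*31+76)%997=660 [pair 1] h(53,53)=(53*31+53)%997=699 [pair 2] -> [478, 660, 699]
  Sibling for proof at L0: 54
L2: h(478,660)=(478*31+660)%997=523 [pair 0] h(699,699)=(699*31+699)%997=434 [pair 1] -> [523, 434]
  Sibling for proof at L1: 660
L3: h(523,434)=(523*31+434)%997=695 [pair 0] -> [695]
  Sibling for proof at L2: 434
Root: 695
Proof path (sibling hashes from leaf to root): [54, 660, 434]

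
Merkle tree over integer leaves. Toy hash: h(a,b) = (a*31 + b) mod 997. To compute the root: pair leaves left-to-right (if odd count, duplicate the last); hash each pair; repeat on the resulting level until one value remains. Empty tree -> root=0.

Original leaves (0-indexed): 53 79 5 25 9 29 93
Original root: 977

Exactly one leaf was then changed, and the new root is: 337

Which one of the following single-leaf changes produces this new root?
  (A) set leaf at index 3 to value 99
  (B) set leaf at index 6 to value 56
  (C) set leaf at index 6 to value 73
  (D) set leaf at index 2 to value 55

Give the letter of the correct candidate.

Original leaves: [53, 79, 5, 25, 9, 29, 93]
Target new root: 337
Try each candidate change and compute the resulting root:
Candidate A: set leaf[3] = 99 -> leaves = [53, 79, 5, 99, 9, 29, 93]
  L0: [53, 79, 5, 99, 9, 29, 93]
  L1: h(53,79)=(53*31+79)%997=725 h(5,99)=(5*31+99)%997=254 h(9,29)=(9*31+29)%997=308 h(93,93)=(93*31+93)%997=982 -> [725, 254, 308, 982]
  L2: h(725,254)=(725*31+254)%997=795 h(308,982)=(308*31+982)%997=560 -> [795, 560]
  L3: h(795,560)=(795*31+560)%997=280 -> [280]
  root = 280 != target 337
Candidate B: set leaf[6] = 56 -> leaves = [53, 79, 5, 25, 9, 29, 56]
  L0: [53, 79, 5, 25, 9, 29, 56]
  L1: h(53,79)=(53*31+79)%997=725 h(5,25)=(5*31+25)%997=180 h(9,29)=(9*31+29)%997=308 h(56,56)=(56*31+56)%997=795 -> [725, 180, 308, 795]
  L2: h(725,180)=(725*31+180)%997=721 h(308,795)=(308*31+795)%997=373 -> [721, 373]
  L3: h(721,373)=(721*31+373)%997=790 -> [790]
  root = 790 != target 337
Candidate C: set leaf[6] = 73 -> leaves = [53, 79, 5, 25, 9, 29, 73]
  L0: [53, 79, 5, 25, 9, 29, 73]
  L1: h(53,79)=(53*31+79)%997=725 h(5,25)=(5*31+25)%997=180 h(9,29)=(9*31+29)%997=308 h(73,73)=(73*31+73)%997=342 -> [725, 180, 308, 342]
  L2: h(725,180)=(725*31+180)%997=721 h(308,342)=(308*31+342)%997=917 -> [721, 917]
  L3: h(721,917)=(721*31+917)%997=337 -> [337]
  root = 337 == target 337  ** MATCH **
Candidate D: set leaf[2] = 55 -> leaves = [53, 79, 55, 25, 9, 29, 93]
  L0: [53, 79, 55, 25, 9, 29, 93]
  L1: h(53,79)=(53*31+79)%997=725 h(55,25)=(55*31+25)%997=733 h(9,29)=(9*31+29)%997=308 h(93,93)=(93*31+93)%997=982 -> [725, 733, 308, 982]
  L2: h(725,733)=(725*31+733)%997=277 h(308,982)=(308*31+982)%997=560 -> [277, 560]
  L3: h(277,560)=(277*31+560)%997=174 -> [174]
  root = 174 != target 337
Candidate C produces the target root.

Answer: C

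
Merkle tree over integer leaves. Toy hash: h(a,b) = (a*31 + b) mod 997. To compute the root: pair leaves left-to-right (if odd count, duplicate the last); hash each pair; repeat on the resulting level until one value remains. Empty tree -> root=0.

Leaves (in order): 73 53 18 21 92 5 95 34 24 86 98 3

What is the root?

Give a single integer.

Answer: 566

Derivation:
L0: [73, 53, 18, 21, 92, 5, 95, 34, 24, 86, 98, 3]
L1: h(73,53)=(73*31+53)%997=322 h(18,21)=(18*31+21)%997=579 h(92,5)=(92*31+5)%997=863 h(95,34)=(95*31+34)%997=985 h(24,86)=(24*31+86)%997=830 h(98,3)=(98*31+3)%997=50 -> [322, 579, 863, 985, 830, 50]
L2: h(322,579)=(322*31+579)%997=591 h(863,985)=(863*31+985)%997=819 h(830,50)=(830*31+50)%997=855 -> [591, 819, 855]
L3: h(591,819)=(591*31+819)%997=197 h(855,855)=(855*31+855)%997=441 -> [197, 441]
L4: h(197,441)=(197*31+441)%997=566 -> [566]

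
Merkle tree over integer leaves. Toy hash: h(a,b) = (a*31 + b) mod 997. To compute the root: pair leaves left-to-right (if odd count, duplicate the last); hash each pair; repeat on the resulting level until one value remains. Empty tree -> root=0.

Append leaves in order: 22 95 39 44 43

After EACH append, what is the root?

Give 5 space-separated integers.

Answer: 22 777 410 415 68

Derivation:
After append 22 (leaves=[22]):
  L0: [22]
  root=22
After append 95 (leaves=[22, 95]):
  L0: [22, 95]
  L1: h(22,95)=(22*31+95)%997=777 -> [777]
  root=777
After append 39 (leaves=[22, 95, 39]):
  L0: [22, 95, 39]
  L1: h(22,95)=(22*31+95)%997=777 h(39,39)=(39*31+39)%997=251 -> [777, 251]
  L2: h(777,251)=(777*31+251)%997=410 -> [410]
  root=410
After append 44 (leaves=[22, 95, 39, 44]):
  L0: [22, 95, 39, 44]
  L1: h(22,95)=(22*31+95)%997=777 h(39,44)=(39*31+44)%997=256 -> [777, 256]
  L2: h(777,256)=(777*31+256)%997=415 -> [415]
  root=415
After append 43 (leaves=[22, 95, 39, 44, 43]):
  L0: [22, 95, 39, 44, 43]
  L1: h(22,95)=(22*31+95)%997=777 h(39,44)=(39*31+44)%997=256 h(43,43)=(43*31+43)%997=379 -> [777, 256, 379]
  L2: h(777,256)=(777*31+256)%997=415 h(379,379)=(379*31+379)%997=164 -> [415, 164]
  L3: h(415,164)=(415*31+164)%997=68 -> [68]
  root=68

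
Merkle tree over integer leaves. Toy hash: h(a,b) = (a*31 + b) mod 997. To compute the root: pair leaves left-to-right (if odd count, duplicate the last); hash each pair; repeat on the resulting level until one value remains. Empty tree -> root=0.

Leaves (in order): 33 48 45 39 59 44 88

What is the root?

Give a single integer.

Answer: 975

Derivation:
L0: [33, 48, 45, 39, 59, 44, 88]
L1: h(33,48)=(33*31+48)%997=74 h(45,39)=(45*31+39)%997=437 h(59,44)=(59*31+44)%997=876 h(88,88)=(88*31+88)%997=822 -> [74, 437, 876, 822]
L2: h(74,437)=(74*31+437)%997=737 h(876,822)=(876*31+822)%997=62 -> [737, 62]
L3: h(737,62)=(737*31+62)%997=975 -> [975]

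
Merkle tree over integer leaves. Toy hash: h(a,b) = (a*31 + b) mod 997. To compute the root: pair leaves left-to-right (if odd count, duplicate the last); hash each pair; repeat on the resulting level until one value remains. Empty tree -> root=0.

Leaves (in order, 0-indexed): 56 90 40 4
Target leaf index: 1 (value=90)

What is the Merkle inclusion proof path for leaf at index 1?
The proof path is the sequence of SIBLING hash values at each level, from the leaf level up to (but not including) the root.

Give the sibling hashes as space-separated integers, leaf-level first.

L0 (leaves): [56, 90, 40, 4], target index=1
L1: h(56,90)=(56*31+90)%997=829 [pair 0] h(40,4)=(40*31+4)%997=247 [pair 1] -> [829, 247]
  Sibling for proof at L0: 56
L2: h(829,247)=(829*31+247)%997=24 [pair 0] -> [24]
  Sibling for proof at L1: 247
Root: 24
Proof path (sibling hashes from leaf to root): [56, 247]

Answer: 56 247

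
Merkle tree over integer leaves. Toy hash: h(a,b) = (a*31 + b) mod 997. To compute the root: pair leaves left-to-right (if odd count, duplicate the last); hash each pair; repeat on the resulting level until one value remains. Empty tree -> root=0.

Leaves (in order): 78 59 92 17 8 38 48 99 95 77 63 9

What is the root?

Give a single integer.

Answer: 589

Derivation:
L0: [78, 59, 92, 17, 8, 38, 48, 99, 95, 77, 63, 9]
L1: h(78,59)=(78*31+59)%997=483 h(92,17)=(92*31+17)%997=875 h(8,38)=(8*31+38)%997=286 h(48,99)=(48*31+99)%997=590 h(95,77)=(95*31+77)%997=31 h(63,9)=(63*31+9)%997=965 -> [483, 875, 286, 590, 31, 965]
L2: h(483,875)=(483*31+875)%997=893 h(286,590)=(286*31+590)%997=483 h(31,965)=(31*31+965)%997=929 -> [893, 483, 929]
L3: h(893,483)=(893*31+483)%997=250 h(929,929)=(929*31+929)%997=815 -> [250, 815]
L4: h(250,815)=(250*31+815)%997=589 -> [589]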